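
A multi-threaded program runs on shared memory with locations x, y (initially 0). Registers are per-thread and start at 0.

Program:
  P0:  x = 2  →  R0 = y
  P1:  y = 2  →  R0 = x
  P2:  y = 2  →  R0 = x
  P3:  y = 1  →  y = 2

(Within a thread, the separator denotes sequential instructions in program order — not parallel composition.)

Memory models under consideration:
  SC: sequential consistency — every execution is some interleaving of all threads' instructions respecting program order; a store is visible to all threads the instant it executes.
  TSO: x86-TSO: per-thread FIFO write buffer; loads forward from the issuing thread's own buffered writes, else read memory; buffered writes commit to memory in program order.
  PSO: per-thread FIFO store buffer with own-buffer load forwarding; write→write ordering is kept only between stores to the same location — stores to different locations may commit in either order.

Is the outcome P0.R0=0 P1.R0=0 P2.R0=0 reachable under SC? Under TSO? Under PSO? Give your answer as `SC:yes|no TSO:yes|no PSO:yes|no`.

outcome vector order: (P0.R0,P1.R0,P2.R0)
SC (9): 022, 100, 102, 120, 122, 200, 202, 220, 222
TSO (12): 000, 002, 020, 022, 100, 102, 120, 122, 200, 202, 220, 222
PSO (12): 000, 002, 020, 022, 100, 102, 120, 122, 200, 202, 220, 222
target 000 ∈ {TSO,PSO}

SC:no TSO:yes PSO:yes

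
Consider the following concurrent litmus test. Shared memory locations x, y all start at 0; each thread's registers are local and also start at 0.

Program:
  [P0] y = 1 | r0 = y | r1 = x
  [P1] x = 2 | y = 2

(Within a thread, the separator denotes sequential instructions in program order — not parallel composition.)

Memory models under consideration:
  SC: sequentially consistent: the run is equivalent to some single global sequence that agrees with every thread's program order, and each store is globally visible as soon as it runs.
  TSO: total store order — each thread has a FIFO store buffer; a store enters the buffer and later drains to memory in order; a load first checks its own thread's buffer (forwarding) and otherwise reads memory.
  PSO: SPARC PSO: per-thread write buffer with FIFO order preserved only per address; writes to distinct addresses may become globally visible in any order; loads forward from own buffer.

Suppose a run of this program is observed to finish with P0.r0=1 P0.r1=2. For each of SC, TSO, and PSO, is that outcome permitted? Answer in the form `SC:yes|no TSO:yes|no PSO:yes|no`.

outcome vector order: (P0.r0,P0.r1)
under SC → <1 0>, <1 2>, <2 2>
under TSO → <1 0>, <1 2>, <2 2>
under PSO → <1 0>, <1 2>, <2 0>, <2 2>
target <1 2> ∈ {SC,TSO,PSO}

SC:yes TSO:yes PSO:yes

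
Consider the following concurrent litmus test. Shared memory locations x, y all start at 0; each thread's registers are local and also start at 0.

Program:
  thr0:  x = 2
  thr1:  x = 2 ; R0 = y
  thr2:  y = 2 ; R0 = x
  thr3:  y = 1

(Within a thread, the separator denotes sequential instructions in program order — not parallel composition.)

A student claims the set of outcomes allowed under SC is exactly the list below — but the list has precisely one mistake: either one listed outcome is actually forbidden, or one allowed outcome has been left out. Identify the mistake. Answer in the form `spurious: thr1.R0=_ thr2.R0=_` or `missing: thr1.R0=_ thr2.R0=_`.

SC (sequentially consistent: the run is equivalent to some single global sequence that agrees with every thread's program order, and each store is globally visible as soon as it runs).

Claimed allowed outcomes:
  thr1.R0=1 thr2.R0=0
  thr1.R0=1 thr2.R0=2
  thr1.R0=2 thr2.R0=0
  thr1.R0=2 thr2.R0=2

outcome vector order: (thr1.R0,thr2.R0)
SC: 5 outcomes — {<0 2>, <1 0>, <1 2>, <2 0>, <2 2>}
SC∖claimed = {<0 2>}

missing: thr1.R0=0 thr2.R0=2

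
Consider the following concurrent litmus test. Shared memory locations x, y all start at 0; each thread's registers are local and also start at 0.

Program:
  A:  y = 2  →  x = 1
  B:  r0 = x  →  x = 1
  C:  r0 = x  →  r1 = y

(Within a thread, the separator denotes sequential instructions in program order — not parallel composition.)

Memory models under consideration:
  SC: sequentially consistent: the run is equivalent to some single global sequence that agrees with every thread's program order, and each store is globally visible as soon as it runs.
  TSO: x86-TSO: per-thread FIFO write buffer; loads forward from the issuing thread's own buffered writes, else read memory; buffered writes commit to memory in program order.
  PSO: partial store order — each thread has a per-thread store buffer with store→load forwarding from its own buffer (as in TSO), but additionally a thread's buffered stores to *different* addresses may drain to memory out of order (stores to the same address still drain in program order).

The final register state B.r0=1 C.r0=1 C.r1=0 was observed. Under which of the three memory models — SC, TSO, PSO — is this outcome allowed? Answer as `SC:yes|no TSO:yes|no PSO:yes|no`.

outcome vector order: (B.r0,C.r0,C.r1)
[SC] allowed = {(0,0,0) (0,0,2) (0,1,0) (0,1,2) (1,0,0) (1,0,2) (1,1,2)}
[TSO] allowed = {(0,0,0) (0,0,2) (0,1,0) (0,1,2) (1,0,0) (1,0,2) (1,1,2)}
[PSO] allowed = {(0,0,0) (0,0,2) (0,1,0) (0,1,2) (1,0,0) (1,0,2) (1,1,0) (1,1,2)}
target (1,1,0) ∈ {PSO}

SC:no TSO:no PSO:yes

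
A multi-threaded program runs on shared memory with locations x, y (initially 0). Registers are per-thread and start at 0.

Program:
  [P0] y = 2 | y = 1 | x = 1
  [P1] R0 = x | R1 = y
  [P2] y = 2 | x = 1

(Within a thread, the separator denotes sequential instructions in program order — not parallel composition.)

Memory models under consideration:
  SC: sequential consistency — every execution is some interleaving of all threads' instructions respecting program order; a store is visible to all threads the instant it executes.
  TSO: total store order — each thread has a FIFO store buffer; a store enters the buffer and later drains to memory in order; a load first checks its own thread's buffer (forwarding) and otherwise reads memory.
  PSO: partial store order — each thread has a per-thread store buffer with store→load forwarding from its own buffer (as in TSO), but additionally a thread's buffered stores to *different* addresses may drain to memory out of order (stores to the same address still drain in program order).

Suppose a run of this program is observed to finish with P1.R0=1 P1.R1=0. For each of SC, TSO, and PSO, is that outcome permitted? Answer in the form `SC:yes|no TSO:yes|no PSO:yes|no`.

outcome vector order: (P1.R0,P1.R1)
under SC → 0/0, 0/1, 0/2, 1/1, 1/2
under TSO → 0/0, 0/1, 0/2, 1/1, 1/2
under PSO → 0/0, 0/1, 0/2, 1/0, 1/1, 1/2
target 1/0 ∈ {PSO}

SC:no TSO:no PSO:yes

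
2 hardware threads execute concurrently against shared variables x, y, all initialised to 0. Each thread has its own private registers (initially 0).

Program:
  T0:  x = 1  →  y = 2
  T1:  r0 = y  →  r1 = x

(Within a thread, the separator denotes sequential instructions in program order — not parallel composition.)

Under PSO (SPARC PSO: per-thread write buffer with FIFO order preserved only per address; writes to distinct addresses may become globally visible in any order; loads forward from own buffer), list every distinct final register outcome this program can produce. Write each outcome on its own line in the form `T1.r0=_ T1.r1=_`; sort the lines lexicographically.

T1.r0=0 T1.r1=0
T1.r0=0 T1.r1=1
T1.r0=2 T1.r1=0
T1.r0=2 T1.r1=1

outcome vector order: (T1.r0,T1.r1)
|PSO outcomes| = 4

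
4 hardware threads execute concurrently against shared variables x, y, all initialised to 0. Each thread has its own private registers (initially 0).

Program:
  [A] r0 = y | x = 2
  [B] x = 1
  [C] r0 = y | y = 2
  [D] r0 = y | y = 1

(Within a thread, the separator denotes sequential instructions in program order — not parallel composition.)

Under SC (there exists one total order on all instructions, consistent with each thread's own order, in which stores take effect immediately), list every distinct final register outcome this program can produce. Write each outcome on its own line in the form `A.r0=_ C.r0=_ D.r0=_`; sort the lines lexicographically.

A.r0=0 C.r0=0 D.r0=0
A.r0=0 C.r0=0 D.r0=2
A.r0=0 C.r0=1 D.r0=0
A.r0=1 C.r0=0 D.r0=0
A.r0=1 C.r0=0 D.r0=2
A.r0=1 C.r0=1 D.r0=0
A.r0=2 C.r0=0 D.r0=0
A.r0=2 C.r0=0 D.r0=2
A.r0=2 C.r0=1 D.r0=0

outcome vector order: (A.r0,C.r0,D.r0)
|SC outcomes| = 9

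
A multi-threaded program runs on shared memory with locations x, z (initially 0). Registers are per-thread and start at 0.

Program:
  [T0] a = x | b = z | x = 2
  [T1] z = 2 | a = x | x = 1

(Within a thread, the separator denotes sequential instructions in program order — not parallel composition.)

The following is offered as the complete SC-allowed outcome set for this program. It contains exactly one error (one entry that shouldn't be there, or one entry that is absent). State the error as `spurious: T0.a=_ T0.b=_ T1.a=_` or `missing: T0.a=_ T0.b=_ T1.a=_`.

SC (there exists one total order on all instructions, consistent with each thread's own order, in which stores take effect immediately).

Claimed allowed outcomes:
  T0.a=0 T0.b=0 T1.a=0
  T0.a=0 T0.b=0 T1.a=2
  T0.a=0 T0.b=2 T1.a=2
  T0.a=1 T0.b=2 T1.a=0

missing: T0.a=0 T0.b=2 T1.a=0

outcome vector order: (T0.a,T0.b,T1.a)
under SC → <0 0 0>, <0 0 2>, <0 2 0>, <0 2 2>, <1 2 0>
SC∖claimed = {<0 2 0>}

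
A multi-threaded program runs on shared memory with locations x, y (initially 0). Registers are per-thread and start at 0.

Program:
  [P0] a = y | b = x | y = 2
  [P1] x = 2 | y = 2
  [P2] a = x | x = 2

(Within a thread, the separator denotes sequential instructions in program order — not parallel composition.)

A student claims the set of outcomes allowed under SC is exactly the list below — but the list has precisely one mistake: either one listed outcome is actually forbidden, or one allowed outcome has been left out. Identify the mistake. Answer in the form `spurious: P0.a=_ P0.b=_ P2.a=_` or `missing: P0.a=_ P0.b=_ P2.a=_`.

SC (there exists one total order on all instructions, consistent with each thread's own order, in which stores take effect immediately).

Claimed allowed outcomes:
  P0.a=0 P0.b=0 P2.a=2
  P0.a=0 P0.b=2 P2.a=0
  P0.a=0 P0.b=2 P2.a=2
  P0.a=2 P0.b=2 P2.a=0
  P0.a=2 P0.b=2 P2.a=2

outcome vector order: (P0.a,P0.b,P2.a)
under SC → (0,0,0), (0,0,2), (0,2,0), (0,2,2), (2,2,0), (2,2,2)
SC∖claimed = {(0,0,0)}

missing: P0.a=0 P0.b=0 P2.a=0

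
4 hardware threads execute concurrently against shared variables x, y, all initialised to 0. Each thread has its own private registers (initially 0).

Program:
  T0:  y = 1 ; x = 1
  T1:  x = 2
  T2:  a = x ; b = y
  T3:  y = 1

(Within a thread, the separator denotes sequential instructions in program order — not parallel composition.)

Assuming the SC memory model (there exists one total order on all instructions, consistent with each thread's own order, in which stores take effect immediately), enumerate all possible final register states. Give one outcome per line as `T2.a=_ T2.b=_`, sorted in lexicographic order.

T2.a=0 T2.b=0
T2.a=0 T2.b=1
T2.a=1 T2.b=1
T2.a=2 T2.b=0
T2.a=2 T2.b=1

outcome vector order: (T2.a,T2.b)
|SC outcomes| = 5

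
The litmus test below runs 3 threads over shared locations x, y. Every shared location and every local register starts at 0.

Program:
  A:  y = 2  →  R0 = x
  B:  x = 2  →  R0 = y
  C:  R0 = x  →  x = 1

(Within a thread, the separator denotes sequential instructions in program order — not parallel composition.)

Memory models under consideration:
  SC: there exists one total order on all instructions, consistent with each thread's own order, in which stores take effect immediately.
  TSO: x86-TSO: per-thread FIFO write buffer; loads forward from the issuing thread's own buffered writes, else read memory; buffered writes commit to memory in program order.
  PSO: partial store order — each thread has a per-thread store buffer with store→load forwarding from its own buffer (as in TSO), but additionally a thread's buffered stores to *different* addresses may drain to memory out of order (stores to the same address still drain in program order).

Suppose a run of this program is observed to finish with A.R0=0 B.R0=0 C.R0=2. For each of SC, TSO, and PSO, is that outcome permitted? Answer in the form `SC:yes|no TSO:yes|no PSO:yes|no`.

outcome vector order: (A.R0,B.R0,C.R0)
SC (10): 0/2/0, 0/2/2, 1/0/0, 1/0/2, 1/2/0, 1/2/2, 2/0/0, 2/0/2, 2/2/0, 2/2/2
TSO (12): 0/0/0, 0/0/2, 0/2/0, 0/2/2, 1/0/0, 1/0/2, 1/2/0, 1/2/2, 2/0/0, 2/0/2, 2/2/0, 2/2/2
PSO (12): 0/0/0, 0/0/2, 0/2/0, 0/2/2, 1/0/0, 1/0/2, 1/2/0, 1/2/2, 2/0/0, 2/0/2, 2/2/0, 2/2/2
target 0/0/2 ∈ {TSO,PSO}

SC:no TSO:yes PSO:yes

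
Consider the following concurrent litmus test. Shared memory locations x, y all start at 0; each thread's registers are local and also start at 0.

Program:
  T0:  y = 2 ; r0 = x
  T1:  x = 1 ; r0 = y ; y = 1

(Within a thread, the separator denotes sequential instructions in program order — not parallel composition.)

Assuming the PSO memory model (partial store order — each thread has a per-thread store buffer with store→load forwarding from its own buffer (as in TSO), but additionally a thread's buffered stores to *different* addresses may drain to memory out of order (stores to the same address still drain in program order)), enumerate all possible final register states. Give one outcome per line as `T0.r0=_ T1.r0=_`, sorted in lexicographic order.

T0.r0=0 T1.r0=0
T0.r0=0 T1.r0=2
T0.r0=1 T1.r0=0
T0.r0=1 T1.r0=2

outcome vector order: (T0.r0,T1.r0)
|PSO outcomes| = 4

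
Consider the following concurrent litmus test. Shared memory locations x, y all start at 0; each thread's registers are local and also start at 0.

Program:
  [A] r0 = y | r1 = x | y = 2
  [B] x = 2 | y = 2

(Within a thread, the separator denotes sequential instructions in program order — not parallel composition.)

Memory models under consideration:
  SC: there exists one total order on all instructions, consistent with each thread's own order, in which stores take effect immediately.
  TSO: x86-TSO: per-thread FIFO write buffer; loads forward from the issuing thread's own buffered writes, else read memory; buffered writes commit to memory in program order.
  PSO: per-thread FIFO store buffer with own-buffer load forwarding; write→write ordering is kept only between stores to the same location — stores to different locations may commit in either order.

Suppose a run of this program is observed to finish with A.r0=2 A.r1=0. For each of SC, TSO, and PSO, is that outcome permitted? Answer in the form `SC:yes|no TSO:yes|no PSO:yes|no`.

outcome vector order: (A.r0,A.r1)
under SC → 00, 02, 22
under TSO → 00, 02, 22
under PSO → 00, 02, 20, 22
target 20 ∈ {PSO}

SC:no TSO:no PSO:yes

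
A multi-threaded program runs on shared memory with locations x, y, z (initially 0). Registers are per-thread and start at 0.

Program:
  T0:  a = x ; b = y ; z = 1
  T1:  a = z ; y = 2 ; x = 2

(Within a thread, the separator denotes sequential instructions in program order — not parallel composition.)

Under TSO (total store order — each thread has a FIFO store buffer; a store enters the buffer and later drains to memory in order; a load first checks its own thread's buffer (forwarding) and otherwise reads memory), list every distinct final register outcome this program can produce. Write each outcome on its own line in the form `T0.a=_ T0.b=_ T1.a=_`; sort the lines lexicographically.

T0.a=0 T0.b=0 T1.a=0
T0.a=0 T0.b=0 T1.a=1
T0.a=0 T0.b=2 T1.a=0
T0.a=2 T0.b=2 T1.a=0

outcome vector order: (T0.a,T0.b,T1.a)
|TSO outcomes| = 4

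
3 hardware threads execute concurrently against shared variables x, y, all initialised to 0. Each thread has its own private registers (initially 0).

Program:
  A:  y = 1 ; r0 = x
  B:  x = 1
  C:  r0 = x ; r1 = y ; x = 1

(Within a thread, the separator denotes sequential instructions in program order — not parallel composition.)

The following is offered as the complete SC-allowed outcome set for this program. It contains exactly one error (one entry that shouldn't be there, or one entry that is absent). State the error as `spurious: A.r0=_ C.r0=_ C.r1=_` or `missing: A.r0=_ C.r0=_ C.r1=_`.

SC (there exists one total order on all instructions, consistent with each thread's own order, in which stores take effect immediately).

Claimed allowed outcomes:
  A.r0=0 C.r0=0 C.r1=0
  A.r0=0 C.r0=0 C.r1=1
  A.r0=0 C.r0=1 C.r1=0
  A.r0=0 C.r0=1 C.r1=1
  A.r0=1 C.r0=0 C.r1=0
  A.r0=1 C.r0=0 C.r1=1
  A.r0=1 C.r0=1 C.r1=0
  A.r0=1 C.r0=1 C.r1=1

outcome vector order: (A.r0,C.r0,C.r1)
[SC] allowed = {(0,0,0); (0,0,1); (0,1,1); (1,0,0); (1,0,1); (1,1,0); (1,1,1)}
claimed∖SC = {(0,1,0)}

spurious: A.r0=0 C.r0=1 C.r1=0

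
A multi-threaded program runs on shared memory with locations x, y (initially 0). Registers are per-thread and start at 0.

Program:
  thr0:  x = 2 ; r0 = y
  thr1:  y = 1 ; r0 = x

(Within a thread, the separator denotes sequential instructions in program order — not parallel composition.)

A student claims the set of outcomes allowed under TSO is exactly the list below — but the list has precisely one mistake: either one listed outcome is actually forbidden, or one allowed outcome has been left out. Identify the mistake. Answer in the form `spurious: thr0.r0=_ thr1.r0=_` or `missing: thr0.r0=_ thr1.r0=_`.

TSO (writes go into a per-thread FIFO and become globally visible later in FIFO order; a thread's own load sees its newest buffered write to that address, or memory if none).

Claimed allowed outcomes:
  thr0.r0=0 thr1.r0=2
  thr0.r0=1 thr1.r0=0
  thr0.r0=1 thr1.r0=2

outcome vector order: (thr0.r0,thr1.r0)
TSO (4): 00; 02; 10; 12
TSO∖claimed = {00}

missing: thr0.r0=0 thr1.r0=0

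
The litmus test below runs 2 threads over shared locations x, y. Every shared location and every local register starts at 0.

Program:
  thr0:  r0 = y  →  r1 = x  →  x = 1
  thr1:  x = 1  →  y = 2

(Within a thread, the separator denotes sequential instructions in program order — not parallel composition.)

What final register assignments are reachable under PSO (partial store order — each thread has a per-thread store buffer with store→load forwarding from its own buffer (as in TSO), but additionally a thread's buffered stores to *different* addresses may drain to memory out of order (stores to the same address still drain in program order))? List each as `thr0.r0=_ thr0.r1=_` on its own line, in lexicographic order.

thr0.r0=0 thr0.r1=0
thr0.r0=0 thr0.r1=1
thr0.r0=2 thr0.r1=0
thr0.r0=2 thr0.r1=1

outcome vector order: (thr0.r0,thr0.r1)
|PSO outcomes| = 4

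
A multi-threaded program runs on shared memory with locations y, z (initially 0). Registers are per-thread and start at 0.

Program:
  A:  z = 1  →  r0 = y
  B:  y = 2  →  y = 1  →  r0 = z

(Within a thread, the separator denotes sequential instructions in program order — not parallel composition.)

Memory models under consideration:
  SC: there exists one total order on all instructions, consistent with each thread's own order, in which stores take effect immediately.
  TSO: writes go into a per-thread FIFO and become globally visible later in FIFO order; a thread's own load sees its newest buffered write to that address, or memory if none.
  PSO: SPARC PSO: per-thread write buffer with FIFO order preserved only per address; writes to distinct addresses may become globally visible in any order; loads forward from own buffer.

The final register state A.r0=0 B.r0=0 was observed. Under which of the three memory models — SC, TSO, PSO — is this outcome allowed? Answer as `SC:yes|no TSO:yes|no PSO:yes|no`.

SC:no TSO:yes PSO:yes

outcome vector order: (A.r0,B.r0)
[SC] allowed = {0/1; 1/0; 1/1; 2/1}
[TSO] allowed = {0/0; 0/1; 1/0; 1/1; 2/0; 2/1}
[PSO] allowed = {0/0; 0/1; 1/0; 1/1; 2/0; 2/1}
target 0/0 ∈ {TSO,PSO}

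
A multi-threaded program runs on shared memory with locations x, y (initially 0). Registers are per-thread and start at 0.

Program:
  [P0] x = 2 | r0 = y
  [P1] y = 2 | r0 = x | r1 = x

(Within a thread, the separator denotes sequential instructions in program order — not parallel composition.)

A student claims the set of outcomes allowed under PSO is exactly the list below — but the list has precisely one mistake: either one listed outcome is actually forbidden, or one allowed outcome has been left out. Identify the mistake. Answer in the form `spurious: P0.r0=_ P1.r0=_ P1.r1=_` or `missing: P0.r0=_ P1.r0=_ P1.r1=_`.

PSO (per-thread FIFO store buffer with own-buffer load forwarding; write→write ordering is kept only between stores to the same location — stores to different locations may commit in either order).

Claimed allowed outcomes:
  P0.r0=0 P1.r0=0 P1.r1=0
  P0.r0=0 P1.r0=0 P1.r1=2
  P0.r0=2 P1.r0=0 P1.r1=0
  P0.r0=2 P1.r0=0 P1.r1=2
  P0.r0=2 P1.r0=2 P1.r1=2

missing: P0.r0=0 P1.r0=2 P1.r1=2

outcome vector order: (P0.r0,P1.r0,P1.r1)
PSO (6): (0,0,0) (0,0,2) (0,2,2) (2,0,0) (2,0,2) (2,2,2)
PSO∖claimed = {(0,2,2)}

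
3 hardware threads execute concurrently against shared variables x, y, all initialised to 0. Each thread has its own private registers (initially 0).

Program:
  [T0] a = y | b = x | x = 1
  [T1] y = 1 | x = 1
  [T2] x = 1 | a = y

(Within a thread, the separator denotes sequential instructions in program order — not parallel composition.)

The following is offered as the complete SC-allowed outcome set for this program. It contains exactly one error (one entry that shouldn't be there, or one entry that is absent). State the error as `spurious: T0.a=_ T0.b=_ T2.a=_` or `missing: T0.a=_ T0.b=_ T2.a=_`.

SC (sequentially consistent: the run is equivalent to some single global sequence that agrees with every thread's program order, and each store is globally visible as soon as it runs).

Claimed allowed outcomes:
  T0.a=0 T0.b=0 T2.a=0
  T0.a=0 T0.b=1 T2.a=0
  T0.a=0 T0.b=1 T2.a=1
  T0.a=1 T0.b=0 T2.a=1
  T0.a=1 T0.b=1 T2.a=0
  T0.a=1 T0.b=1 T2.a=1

missing: T0.a=0 T0.b=0 T2.a=1

outcome vector order: (T0.a,T0.b,T2.a)
SC: 7 outcomes — {0/0/0, 0/0/1, 0/1/0, 0/1/1, 1/0/1, 1/1/0, 1/1/1}
SC∖claimed = {0/0/1}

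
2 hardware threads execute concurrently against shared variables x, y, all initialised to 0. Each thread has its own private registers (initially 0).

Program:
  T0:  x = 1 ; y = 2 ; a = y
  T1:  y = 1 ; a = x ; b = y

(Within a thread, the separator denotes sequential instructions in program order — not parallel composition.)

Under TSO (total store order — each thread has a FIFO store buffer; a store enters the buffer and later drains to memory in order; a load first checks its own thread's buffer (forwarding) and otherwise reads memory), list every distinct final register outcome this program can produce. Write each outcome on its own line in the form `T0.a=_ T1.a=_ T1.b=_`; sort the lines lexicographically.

T0.a=1 T1.a=0 T1.b=1
T0.a=1 T1.a=1 T1.b=1
T0.a=2 T1.a=0 T1.b=1
T0.a=2 T1.a=0 T1.b=2
T0.a=2 T1.a=1 T1.b=1
T0.a=2 T1.a=1 T1.b=2

outcome vector order: (T0.a,T1.a,T1.b)
|TSO outcomes| = 6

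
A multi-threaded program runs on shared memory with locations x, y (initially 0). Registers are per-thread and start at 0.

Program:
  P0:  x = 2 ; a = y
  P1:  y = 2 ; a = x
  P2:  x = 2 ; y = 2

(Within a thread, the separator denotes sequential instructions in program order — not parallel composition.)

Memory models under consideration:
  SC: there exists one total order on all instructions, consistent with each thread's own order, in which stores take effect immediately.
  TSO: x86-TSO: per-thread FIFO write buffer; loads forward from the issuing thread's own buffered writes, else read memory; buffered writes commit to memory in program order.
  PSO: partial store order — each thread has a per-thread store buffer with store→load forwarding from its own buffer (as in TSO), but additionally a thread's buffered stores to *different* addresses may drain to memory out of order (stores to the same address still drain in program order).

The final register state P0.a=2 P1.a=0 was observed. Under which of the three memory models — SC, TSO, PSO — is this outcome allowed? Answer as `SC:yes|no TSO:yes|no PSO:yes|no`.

outcome vector order: (P0.a,P1.a)
under SC → (0,2), (2,0), (2,2)
under TSO → (0,0), (0,2), (2,0), (2,2)
under PSO → (0,0), (0,2), (2,0), (2,2)
target (2,0) ∈ {SC,TSO,PSO}

SC:yes TSO:yes PSO:yes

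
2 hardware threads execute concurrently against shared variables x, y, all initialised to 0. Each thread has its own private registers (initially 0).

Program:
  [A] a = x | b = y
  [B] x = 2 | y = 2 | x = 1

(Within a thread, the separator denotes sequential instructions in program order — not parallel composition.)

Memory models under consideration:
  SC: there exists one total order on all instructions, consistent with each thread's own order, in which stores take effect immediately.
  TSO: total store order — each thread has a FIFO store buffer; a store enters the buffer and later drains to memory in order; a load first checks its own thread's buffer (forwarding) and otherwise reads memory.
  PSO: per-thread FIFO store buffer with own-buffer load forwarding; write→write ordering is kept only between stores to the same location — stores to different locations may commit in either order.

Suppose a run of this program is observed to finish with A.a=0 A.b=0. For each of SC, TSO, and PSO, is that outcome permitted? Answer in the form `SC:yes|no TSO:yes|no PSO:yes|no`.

SC:yes TSO:yes PSO:yes

outcome vector order: (A.a,A.b)
under SC → (0,0) (0,2) (1,2) (2,0) (2,2)
under TSO → (0,0) (0,2) (1,2) (2,0) (2,2)
under PSO → (0,0) (0,2) (1,0) (1,2) (2,0) (2,2)
target (0,0) ∈ {SC,TSO,PSO}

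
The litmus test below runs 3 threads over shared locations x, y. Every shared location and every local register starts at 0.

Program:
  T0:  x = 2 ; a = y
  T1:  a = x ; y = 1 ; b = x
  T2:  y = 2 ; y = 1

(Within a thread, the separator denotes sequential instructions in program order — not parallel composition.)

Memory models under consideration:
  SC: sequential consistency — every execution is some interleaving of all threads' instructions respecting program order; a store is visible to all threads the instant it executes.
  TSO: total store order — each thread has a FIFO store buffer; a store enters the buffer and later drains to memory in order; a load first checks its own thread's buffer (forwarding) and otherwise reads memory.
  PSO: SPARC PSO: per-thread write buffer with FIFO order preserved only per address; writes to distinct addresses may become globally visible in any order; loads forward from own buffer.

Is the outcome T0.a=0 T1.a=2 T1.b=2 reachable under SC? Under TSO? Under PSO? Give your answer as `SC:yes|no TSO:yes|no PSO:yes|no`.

outcome vector order: (T0.a,T1.a,T1.b)
SC (8): 002; 022; 100; 102; 122; 200; 202; 222
TSO (9): 000; 002; 022; 100; 102; 122; 200; 202; 222
PSO (9): 000; 002; 022; 100; 102; 122; 200; 202; 222
target 022 ∈ {SC,TSO,PSO}

SC:yes TSO:yes PSO:yes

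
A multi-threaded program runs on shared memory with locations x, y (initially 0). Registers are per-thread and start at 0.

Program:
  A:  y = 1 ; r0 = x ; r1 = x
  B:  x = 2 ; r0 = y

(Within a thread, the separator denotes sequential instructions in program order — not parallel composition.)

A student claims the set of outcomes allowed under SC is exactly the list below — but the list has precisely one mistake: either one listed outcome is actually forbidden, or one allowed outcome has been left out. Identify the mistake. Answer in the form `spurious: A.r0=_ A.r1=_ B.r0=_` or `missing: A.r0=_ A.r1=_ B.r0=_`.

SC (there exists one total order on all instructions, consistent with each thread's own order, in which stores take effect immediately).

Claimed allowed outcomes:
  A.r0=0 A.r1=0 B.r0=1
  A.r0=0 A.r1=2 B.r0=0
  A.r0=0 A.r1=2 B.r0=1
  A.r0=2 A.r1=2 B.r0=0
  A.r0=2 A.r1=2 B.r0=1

outcome vector order: (A.r0,A.r1,B.r0)
under SC → 001, 021, 220, 221
claimed∖SC = {020}

spurious: A.r0=0 A.r1=2 B.r0=0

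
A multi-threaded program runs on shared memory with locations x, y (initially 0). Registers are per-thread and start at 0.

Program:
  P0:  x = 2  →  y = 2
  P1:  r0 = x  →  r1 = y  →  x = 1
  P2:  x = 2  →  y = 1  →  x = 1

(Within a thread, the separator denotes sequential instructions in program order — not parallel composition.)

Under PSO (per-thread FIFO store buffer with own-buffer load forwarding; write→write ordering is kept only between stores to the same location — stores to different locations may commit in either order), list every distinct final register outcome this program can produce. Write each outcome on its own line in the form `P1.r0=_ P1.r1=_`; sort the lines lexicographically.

outcome vector order: (P1.r0,P1.r1)
|PSO outcomes| = 9

P1.r0=0 P1.r1=0
P1.r0=0 P1.r1=1
P1.r0=0 P1.r1=2
P1.r0=1 P1.r1=0
P1.r0=1 P1.r1=1
P1.r0=1 P1.r1=2
P1.r0=2 P1.r1=0
P1.r0=2 P1.r1=1
P1.r0=2 P1.r1=2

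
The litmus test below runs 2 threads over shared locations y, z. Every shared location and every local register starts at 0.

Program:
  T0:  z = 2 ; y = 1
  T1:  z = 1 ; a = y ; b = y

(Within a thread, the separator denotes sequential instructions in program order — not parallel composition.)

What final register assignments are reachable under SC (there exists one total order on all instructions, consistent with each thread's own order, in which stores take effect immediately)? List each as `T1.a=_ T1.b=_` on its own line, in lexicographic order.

outcome vector order: (T1.a,T1.b)
|SC outcomes| = 3

T1.a=0 T1.b=0
T1.a=0 T1.b=1
T1.a=1 T1.b=1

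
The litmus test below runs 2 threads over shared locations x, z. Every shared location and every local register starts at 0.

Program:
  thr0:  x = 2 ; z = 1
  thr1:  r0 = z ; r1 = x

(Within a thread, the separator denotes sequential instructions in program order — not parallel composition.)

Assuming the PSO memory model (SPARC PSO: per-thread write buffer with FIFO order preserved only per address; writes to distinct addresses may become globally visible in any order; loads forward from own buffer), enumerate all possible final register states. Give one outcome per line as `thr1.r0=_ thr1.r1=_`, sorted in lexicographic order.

thr1.r0=0 thr1.r1=0
thr1.r0=0 thr1.r1=2
thr1.r0=1 thr1.r1=0
thr1.r0=1 thr1.r1=2

outcome vector order: (thr1.r0,thr1.r1)
|PSO outcomes| = 4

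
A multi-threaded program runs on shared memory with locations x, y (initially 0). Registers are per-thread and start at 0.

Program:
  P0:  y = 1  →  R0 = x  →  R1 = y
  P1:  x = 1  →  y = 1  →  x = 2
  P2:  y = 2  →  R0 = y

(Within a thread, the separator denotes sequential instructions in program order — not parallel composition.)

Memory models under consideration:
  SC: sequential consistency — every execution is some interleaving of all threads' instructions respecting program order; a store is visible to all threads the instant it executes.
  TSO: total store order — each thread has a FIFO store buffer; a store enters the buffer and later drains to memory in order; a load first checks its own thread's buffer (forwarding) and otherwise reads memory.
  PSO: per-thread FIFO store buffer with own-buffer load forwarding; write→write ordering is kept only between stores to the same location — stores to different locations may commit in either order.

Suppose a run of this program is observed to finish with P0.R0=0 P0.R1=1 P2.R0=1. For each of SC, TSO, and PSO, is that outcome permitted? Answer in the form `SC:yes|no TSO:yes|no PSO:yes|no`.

SC:yes TSO:yes PSO:yes

outcome vector order: (P0.R0,P0.R1,P2.R0)
under SC → 011, 012, 021, 022, 111, 112, 121, 122, 211, 212, 222
under TSO → 011, 012, 021, 022, 111, 112, 121, 122, 211, 212, 222
under PSO → 011, 012, 021, 022, 111, 112, 121, 122, 211, 212, 221, 222
target 011 ∈ {SC,TSO,PSO}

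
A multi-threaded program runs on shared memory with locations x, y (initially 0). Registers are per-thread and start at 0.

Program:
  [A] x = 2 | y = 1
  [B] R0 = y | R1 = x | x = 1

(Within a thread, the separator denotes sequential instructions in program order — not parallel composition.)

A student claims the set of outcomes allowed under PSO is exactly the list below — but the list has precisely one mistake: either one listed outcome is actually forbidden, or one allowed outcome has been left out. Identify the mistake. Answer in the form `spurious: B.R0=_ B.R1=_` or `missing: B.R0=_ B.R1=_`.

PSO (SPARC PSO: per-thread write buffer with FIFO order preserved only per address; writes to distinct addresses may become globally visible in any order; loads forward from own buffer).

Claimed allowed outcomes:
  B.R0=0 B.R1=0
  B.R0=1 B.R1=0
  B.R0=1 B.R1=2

missing: B.R0=0 B.R1=2

outcome vector order: (B.R0,B.R1)
PSO (4): <0 0>, <0 2>, <1 0>, <1 2>
PSO∖claimed = {<0 2>}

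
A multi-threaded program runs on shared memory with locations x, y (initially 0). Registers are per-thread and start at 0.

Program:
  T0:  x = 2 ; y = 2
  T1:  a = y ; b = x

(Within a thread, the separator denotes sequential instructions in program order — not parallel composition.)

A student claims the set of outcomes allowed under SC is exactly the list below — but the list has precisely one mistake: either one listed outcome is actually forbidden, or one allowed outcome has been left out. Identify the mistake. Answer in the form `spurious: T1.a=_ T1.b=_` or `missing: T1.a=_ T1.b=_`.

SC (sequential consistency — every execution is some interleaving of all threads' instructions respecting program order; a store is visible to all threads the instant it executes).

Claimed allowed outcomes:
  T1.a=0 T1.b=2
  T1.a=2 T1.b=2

missing: T1.a=0 T1.b=0

outcome vector order: (T1.a,T1.b)
under SC → 0/0; 0/2; 2/2
SC∖claimed = {0/0}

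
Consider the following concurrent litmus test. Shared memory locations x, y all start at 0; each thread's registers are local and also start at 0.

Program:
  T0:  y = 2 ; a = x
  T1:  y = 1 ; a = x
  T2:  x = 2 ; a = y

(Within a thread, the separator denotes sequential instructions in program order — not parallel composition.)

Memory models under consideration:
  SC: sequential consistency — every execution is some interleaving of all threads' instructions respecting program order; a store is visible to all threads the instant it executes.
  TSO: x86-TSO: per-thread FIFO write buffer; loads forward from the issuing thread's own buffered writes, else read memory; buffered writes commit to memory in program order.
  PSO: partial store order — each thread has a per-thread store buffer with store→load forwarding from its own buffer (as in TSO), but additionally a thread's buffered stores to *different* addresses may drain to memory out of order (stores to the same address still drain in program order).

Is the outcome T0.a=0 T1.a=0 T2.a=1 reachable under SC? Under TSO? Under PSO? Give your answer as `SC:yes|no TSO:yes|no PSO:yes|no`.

outcome vector order: (T0.a,T1.a,T2.a)
SC: 9 outcomes — {001; 002; 021; 022; 201; 202; 220; 221; 222}
TSO: 12 outcomes — {000; 001; 002; 020; 021; 022; 200; 201; 202; 220; 221; 222}
PSO: 12 outcomes — {000; 001; 002; 020; 021; 022; 200; 201; 202; 220; 221; 222}
target 001 ∈ {SC,TSO,PSO}

SC:yes TSO:yes PSO:yes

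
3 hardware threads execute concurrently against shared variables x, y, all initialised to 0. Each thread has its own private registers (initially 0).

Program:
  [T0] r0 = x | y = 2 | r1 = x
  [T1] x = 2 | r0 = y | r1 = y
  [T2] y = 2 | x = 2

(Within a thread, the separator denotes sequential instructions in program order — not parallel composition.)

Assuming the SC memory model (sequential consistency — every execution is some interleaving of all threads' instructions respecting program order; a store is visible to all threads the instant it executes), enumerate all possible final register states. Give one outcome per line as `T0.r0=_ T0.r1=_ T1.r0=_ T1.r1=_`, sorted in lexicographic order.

outcome vector order: (T0.r0,T0.r1,T1.r0,T1.r1)
|SC outcomes| = 7

T0.r0=0 T0.r1=0 T1.r0=2 T1.r1=2
T0.r0=0 T0.r1=2 T1.r0=0 T1.r1=0
T0.r0=0 T0.r1=2 T1.r0=0 T1.r1=2
T0.r0=0 T0.r1=2 T1.r0=2 T1.r1=2
T0.r0=2 T0.r1=2 T1.r0=0 T1.r1=0
T0.r0=2 T0.r1=2 T1.r0=0 T1.r1=2
T0.r0=2 T0.r1=2 T1.r0=2 T1.r1=2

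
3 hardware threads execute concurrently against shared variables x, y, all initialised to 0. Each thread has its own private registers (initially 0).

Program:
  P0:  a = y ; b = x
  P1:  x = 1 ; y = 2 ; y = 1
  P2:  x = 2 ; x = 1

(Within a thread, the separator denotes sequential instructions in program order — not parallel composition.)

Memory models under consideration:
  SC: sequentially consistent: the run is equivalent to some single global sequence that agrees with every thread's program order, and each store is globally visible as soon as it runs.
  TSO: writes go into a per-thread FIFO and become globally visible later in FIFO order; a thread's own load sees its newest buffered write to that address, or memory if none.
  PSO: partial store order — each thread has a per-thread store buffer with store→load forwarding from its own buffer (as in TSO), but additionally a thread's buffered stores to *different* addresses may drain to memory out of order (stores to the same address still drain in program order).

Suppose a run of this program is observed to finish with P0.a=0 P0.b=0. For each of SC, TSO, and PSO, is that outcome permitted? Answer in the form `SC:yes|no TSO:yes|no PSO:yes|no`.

outcome vector order: (P0.a,P0.b)
[SC] allowed = {<0 0> <0 1> <0 2> <1 1> <1 2> <2 1> <2 2>}
[TSO] allowed = {<0 0> <0 1> <0 2> <1 1> <1 2> <2 1> <2 2>}
[PSO] allowed = {<0 0> <0 1> <0 2> <1 0> <1 1> <1 2> <2 0> <2 1> <2 2>}
target <0 0> ∈ {SC,TSO,PSO}

SC:yes TSO:yes PSO:yes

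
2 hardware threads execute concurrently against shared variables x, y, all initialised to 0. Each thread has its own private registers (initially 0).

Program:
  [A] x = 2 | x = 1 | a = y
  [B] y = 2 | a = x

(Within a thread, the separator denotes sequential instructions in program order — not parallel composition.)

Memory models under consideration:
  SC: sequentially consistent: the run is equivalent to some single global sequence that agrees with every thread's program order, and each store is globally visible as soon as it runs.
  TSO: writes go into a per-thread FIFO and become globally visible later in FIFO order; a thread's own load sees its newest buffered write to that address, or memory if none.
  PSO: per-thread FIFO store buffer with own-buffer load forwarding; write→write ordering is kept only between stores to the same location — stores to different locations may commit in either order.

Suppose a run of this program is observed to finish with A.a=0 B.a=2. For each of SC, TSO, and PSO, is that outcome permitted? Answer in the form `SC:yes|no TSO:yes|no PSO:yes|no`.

outcome vector order: (A.a,B.a)
SC: 4 outcomes — {(0,1), (2,0), (2,1), (2,2)}
TSO: 6 outcomes — {(0,0), (0,1), (0,2), (2,0), (2,1), (2,2)}
PSO: 6 outcomes — {(0,0), (0,1), (0,2), (2,0), (2,1), (2,2)}
target (0,2) ∈ {TSO,PSO}

SC:no TSO:yes PSO:yes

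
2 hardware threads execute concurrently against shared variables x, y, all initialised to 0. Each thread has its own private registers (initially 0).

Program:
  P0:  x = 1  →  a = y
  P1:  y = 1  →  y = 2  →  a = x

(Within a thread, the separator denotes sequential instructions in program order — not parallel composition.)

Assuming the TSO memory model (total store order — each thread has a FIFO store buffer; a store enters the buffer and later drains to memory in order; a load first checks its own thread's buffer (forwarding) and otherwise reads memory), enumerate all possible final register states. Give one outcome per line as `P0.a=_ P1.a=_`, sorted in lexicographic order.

outcome vector order: (P0.a,P1.a)
|TSO outcomes| = 6

P0.a=0 P1.a=0
P0.a=0 P1.a=1
P0.a=1 P1.a=0
P0.a=1 P1.a=1
P0.a=2 P1.a=0
P0.a=2 P1.a=1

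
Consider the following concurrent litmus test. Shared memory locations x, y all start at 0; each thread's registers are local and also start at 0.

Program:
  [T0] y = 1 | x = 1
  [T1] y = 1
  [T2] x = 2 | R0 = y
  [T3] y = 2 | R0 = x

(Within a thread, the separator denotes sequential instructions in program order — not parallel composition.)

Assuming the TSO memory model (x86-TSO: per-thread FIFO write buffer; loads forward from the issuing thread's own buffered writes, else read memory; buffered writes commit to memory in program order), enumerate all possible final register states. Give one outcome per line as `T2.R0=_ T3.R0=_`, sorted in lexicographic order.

T2.R0=0 T3.R0=0
T2.R0=0 T3.R0=1
T2.R0=0 T3.R0=2
T2.R0=1 T3.R0=0
T2.R0=1 T3.R0=1
T2.R0=1 T3.R0=2
T2.R0=2 T3.R0=0
T2.R0=2 T3.R0=1
T2.R0=2 T3.R0=2

outcome vector order: (T2.R0,T3.R0)
|TSO outcomes| = 9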